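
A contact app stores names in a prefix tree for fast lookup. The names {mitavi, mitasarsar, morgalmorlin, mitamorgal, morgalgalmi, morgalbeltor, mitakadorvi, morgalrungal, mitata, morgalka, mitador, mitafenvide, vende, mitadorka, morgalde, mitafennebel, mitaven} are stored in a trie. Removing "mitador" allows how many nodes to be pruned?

After clearing the end-marker at "mitador", prune upward until reaching a node still needed by another word.
Every node on "mitador" is still needed (e.g. by "mitadorka"), so nothing is freed.
Nodes removed: 0

0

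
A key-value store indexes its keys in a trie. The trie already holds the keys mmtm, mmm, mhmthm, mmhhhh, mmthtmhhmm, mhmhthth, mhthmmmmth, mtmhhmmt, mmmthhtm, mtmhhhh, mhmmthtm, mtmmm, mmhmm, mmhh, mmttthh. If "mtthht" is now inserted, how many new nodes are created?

4

Walking "mtthht" from the root, the first 2 characters ("mt") follow existing edges; "t" is the first miss.
New nodes needed: |"mtthht"| − 2 = 6 − 2 = 4.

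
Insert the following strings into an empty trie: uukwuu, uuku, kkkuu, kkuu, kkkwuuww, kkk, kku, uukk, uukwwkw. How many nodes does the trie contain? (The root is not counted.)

23

Trace insertions, counting only characters that open a new branch:
  "uukwuu" → 6 new (u, u, k, w, u, u)
  "uuku" → prefix "uuk" already present; 1 new (u)
  "kkkuu" → 5 new (k, k, k, u, u)
  "kkuu" → prefix "kk" already present; 2 new (u, u)
  "kkkwuuww" → prefix "kkk" already present; 5 new (w, u, u, w, w)
  "kkk" → prefix "kkk" already present; 0 new (none)
  "kku" → prefix "kku" already present; 0 new (none)
  "uukk" → prefix "uuk" already present; 1 new (k)
  "uukwwkw" → prefix "uukw" already present; 3 new (w, k, w)
Total nodes = 6 + 1 + 5 + 2 + 5 + 0 + 0 + 1 + 3 = 23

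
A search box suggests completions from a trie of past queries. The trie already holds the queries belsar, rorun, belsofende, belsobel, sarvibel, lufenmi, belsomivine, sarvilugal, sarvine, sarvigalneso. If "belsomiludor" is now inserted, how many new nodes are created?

Walking "belsomiludor" from the root, the first 7 characters ("belsomi") follow existing edges; "l" is the first miss.
New nodes needed: |"belsomiludor"| − 7 = 12 − 7 = 5.

5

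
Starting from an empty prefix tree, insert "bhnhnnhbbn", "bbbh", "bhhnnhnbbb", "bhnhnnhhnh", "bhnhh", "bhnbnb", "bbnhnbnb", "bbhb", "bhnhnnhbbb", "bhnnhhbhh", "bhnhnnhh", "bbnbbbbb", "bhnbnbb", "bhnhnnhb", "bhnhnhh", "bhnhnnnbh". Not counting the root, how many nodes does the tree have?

54

Trace insertions, counting only characters that open a new branch:
  "bhnhnnhbbn" → 10 new (b, h, n, h, n, n, h, b, b, n)
  "bbbh" → prefix "b" already present; 3 new (b, b, h)
  "bhhnnhnbbb" → prefix "bh" already present; 8 new (h, n, n, h, n, b, b, b)
  "bhnhnnhhnh" → prefix "bhnhnnh" already present; 3 new (h, n, h)
  "bhnhh" → prefix "bhnh" already present; 1 new (h)
  "bhnbnb" → prefix "bhn" already present; 3 new (b, n, b)
  "bbnhnbnb" → prefix "bb" already present; 6 new (n, h, n, b, n, b)
  "bbhb" → prefix "bb" already present; 2 new (h, b)
  "bhnhnnhbbb" → prefix "bhnhnnhbb" already present; 1 new (b)
  "bhnnhhbhh" → prefix "bhn" already present; 6 new (n, h, h, b, h, h)
  "bhnhnnhh" → prefix "bhnhnnhh" already present; 0 new (none)
  "bbnbbbbb" → prefix "bbn" already present; 5 new (b, b, b, b, b)
  "bhnbnbb" → prefix "bhnbnb" already present; 1 new (b)
  "bhnhnnhb" → prefix "bhnhnnhb" already present; 0 new (none)
  "bhnhnhh" → prefix "bhnhn" already present; 2 new (h, h)
  "bhnhnnnbh" → prefix "bhnhnn" already present; 3 new (n, b, h)
Total nodes = 10 + 3 + 8 + 3 + 1 + 3 + 6 + 2 + 1 + 6 + 0 + 5 + 1 + 0 + 2 + 3 = 54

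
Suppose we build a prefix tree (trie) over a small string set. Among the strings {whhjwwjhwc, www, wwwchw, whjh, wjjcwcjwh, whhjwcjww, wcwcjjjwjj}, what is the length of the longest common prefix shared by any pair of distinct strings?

Equivalently: take the maximum, over all pairs, of their longest common prefix length.
e.g. "whhjwcjww" and "whhjwwjhwc" share the prefix "whhjw" of length 5; no pair shares a longer one.
Longest shared-prefix length: 5

5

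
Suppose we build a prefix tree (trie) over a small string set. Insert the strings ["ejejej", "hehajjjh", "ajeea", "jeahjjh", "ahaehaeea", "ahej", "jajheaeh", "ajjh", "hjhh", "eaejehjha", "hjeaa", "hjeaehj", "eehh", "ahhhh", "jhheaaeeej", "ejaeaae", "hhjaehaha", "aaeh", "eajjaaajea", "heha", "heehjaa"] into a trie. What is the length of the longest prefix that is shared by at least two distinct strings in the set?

Equivalently: take the maximum, over all pairs, of their longest common prefix length.
e.g. "heha" and "hehajjjh" share the prefix "heha" of length 4; no pair shares a longer one.
Longest shared-prefix length: 4

4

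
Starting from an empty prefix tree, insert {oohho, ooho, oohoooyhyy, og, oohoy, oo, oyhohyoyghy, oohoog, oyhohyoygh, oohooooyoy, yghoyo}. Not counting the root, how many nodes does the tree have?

Count nodes per top-level branch (shared prefixes stored once):
  'o'-branch (og, oo, oohho, ooho, oohoog, oohooooyoy, oohoooyhyy, oohoy, oyhohyoygh, oyhohyoyghy): 29 nodes
  'y'-branch (yghoyo): 6 nodes
Sum: 35

35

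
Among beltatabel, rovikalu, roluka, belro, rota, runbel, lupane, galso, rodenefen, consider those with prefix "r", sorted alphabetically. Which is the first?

Filter for "r…" and sort: "rodenefen", "roluka", "rota", "rovikalu", "runbel"
The 1st is rodenefen.

rodenefen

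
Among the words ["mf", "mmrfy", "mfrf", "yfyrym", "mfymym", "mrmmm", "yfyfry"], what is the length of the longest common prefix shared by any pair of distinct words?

The deepest shared node is where two words last agree before diverging.
"yfyfry" and "yfyrym" agree on "yfy" (3 characters) before diverging; nothing deeper is shared.
Longest shared-prefix length: 3

3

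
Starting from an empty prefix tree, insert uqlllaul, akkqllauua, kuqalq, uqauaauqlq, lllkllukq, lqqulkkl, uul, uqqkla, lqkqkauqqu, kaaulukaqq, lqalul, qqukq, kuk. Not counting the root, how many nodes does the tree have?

Count nodes per top-level branch (shared prefixes stored once):
  'a'-branch (akkqllauua): 10 nodes
  'k'-branch (kaaulukaqq, kuk, kuqalq): 16 nodes
  'l'-branch (lllkllukq, lqalul, lqkqkauqqu, lqqulkkl): 28 nodes
  'q'-branch (qqukq): 5 nodes
  'u'-branch (uqauaauqlq, uqlllaul, uqqkla, uul): 22 nodes
Sum: 81

81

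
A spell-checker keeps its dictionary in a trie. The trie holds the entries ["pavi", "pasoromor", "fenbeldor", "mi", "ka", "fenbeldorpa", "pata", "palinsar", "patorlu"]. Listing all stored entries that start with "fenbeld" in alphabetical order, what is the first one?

Filter for "fenbeld…" and sort: "fenbeldor", "fenbeldorpa"
The 1st is fenbeldor.

fenbeldor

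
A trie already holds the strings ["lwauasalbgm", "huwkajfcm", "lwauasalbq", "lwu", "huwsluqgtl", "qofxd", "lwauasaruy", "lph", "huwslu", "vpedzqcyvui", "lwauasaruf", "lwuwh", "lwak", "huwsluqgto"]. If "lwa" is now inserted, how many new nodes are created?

0

Every character of "lwa" already lies on an existing path (it is a prefix of some stored word).
No new nodes are needed: 0.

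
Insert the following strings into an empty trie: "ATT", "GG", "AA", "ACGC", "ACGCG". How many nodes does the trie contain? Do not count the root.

10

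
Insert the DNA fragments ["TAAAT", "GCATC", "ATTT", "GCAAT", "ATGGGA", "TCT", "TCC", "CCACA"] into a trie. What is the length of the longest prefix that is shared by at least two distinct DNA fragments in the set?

Equivalently: take the maximum, over all pairs, of their longest common prefix length.
e.g. "GCAAT" and "GCATC" share the prefix "GCA" of length 3; no pair shares a longer one.
Longest shared-prefix length: 3

3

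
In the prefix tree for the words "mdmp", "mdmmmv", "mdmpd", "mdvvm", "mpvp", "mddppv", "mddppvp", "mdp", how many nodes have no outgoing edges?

A leaf is a node with no children — equivalently, the end of a word that is not a proper prefix of any other stored word.
Those words: "mddppvp", "mdmmmv", "mdmpd", "mdp", "mdvvm", "mpvp"
Leaf count: 6

6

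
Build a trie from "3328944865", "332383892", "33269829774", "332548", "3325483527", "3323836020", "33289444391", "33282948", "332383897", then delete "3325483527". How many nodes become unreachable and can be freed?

A node on "3325483527"'s path can go only if nothing else ends at it or branches off below it.
The suffix "3527" (4 nodes) is used only by "3325483527"; "332548" is itself a stored word, so pruning stops there.
Nodes removed: 4

4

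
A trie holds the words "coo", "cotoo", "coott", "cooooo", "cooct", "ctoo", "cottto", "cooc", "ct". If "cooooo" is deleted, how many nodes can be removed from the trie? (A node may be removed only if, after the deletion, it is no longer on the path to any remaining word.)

After clearing the end-marker at "cooooo", prune upward until reaching a node still needed by another word.
The suffix "ooo" (3 nodes) is used only by "cooooo"; the node for "coo" still has the child "t", so pruning stops there.
Nodes removed: 3

3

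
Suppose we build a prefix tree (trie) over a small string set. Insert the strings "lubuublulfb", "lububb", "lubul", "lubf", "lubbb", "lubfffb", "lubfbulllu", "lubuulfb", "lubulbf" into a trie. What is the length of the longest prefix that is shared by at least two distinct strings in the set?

Look for the deepest trie node that still has at least two words in its subtree.
e.g. "lubul" and "lubulbf" share the prefix "lubul" of length 5; no pair shares a longer one.
Longest shared-prefix length: 5

5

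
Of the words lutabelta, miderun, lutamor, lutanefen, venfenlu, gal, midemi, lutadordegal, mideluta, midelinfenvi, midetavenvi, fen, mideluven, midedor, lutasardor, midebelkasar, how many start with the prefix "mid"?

Filter for entries beginning with "mid":
Matches: "midebelkasar", "midedor", "midelinfenvi", "mideluta", "mideluven", "midemi", "miderun", "midetavenvi"
Count: 8

8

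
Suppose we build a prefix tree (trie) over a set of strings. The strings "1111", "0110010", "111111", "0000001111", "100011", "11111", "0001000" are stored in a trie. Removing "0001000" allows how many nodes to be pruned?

Walk "0001000" from the leaf back toward the root, removing each node that no remaining word uses.
The suffix "1000" (4 nodes) is used only by "0001000"; the node for "000" still has the child "0", so pruning stops there.
Nodes removed: 4

4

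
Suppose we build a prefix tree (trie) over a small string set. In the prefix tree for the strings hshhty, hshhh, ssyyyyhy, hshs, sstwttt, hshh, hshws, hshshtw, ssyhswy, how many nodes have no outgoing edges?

7

A leaf is a node with no children — equivalently, the end of a word that is not a proper prefix of any other stored word.
Those words: "hshhh", "hshhty", "hshshtw", "hshws", "sstwttt", "ssyhswy", "ssyyyyhy"
Leaf count: 7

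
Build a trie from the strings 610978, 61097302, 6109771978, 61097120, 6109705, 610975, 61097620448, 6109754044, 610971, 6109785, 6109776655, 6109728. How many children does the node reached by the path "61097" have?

Walk "61097" from the root, arriving at one node.
Characters that immediately follow "61097" among the stored strings: {0, 1, 2, 3, 5, 6, 7, 8}.
That node has 8 child edges.

8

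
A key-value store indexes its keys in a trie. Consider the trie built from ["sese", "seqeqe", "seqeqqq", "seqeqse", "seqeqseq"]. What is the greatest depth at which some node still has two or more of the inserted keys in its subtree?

The deepest shared node is where two words last agree before diverging.
"seqeqse" and "seqeqseq" agree on "seqeqse" (7 characters) before diverging; nothing deeper is shared.
Longest shared-prefix length: 7

7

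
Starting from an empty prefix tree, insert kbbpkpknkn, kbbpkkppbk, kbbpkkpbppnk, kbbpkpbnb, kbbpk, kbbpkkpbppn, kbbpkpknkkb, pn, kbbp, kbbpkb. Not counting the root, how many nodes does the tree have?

Count nodes per top-level branch (shared prefixes stored once):
  'k'-branch (kbbp, kbbpk, kbbpkb, kbbpkkpbppn, kbbpkkpbppnk, kbbpkkppbk, kbbpkpbnb, kbbpkpknkkb, kbbpkpknkn): 26 nodes
  'p'-branch (pn): 2 nodes
Sum: 28

28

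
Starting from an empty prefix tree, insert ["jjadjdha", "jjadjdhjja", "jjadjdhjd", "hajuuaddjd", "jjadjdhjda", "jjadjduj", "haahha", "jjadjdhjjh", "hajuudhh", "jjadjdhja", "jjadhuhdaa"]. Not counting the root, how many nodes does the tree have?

Trie structure (* marks end of a word):
(root)
├─ h
│  └─ a
│     ├─ a
│     │  └─ h
│     │     └─ h
│     │        └─ a *
│     └─ j
│        └─ u
│           └─ u
│              ├─ a
│              │  └─ d
│              │     └─ d
│              │        └─ j
│              │           └─ d *
│              └─ d
│                 └─ h
│                    └─ h *
└─ j
   └─ j
      └─ a
         └─ d
            ├─ h
            │  └─ u
            │     └─ h
            │        └─ d
            │           └─ a
            │              └─ a *
            └─ j
               └─ d
                  ├─ h
                  │  ├─ a *
                  │  └─ j
                  │     ├─ a *
                  │     ├─ d *
                  │     │  └─ a *
                  │     └─ j
                  │        ├─ a *
                  │        └─ h *
                  └─ u
                     └─ j *
Counting every labelled node above: 40.

40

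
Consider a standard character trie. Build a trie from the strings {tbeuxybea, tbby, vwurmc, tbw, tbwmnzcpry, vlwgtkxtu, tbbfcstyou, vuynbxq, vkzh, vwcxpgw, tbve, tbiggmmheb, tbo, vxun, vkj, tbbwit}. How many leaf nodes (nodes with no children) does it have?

A leaf is a node with no children — equivalently, the end of a word that is not a proper prefix of any other stored word.
Those words: "tbbfcstyou", "tbbwit", "tbby", "tbeuxybea", "tbiggmmheb", "tbo", "tbve", "tbwmnzcpry", "vkj", "vkzh", "vlwgtkxtu", "vuynbxq", "vwcxpgw", "vwurmc", "vxun"
Leaf count: 15

15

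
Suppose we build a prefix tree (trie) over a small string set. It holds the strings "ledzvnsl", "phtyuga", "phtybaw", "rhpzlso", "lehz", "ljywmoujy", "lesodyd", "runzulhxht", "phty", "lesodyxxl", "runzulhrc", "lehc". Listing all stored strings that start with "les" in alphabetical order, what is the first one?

Filter for "les…" and sort: "lesodyd", "lesodyxxl"
The 1st is lesodyd.

lesodyd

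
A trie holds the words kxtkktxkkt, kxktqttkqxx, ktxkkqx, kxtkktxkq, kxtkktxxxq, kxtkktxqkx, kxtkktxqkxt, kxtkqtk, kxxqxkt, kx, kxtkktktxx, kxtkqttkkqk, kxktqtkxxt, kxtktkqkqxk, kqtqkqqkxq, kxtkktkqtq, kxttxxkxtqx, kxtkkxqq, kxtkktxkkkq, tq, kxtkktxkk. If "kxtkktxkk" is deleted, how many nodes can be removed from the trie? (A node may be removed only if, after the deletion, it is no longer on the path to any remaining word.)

0

Walk "kxtkktxkk" from the leaf back toward the root, removing each node that no remaining word uses.
Every node on "kxtkktxkk" is still needed (e.g. by "kxtkktxkkt"), so nothing is freed.
Nodes removed: 0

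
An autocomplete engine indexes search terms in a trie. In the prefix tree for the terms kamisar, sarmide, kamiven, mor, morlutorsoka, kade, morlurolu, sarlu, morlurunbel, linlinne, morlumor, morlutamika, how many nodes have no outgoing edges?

11

Leaves are exactly the stored words that no other stored word extends.
Those words: "kade", "kamisar", "kamiven", "linlinne", "morlumor", "morlurolu", "morlurunbel", "morlutamika", "morlutorsoka", "sarlu", "sarmide"
Leaf count: 11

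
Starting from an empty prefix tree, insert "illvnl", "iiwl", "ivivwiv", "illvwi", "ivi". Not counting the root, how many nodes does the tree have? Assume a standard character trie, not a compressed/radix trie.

17

Trace insertions, counting only characters that open a new branch:
  "illvnl" → 6 new (i, l, l, v, n, l)
  "iiwl" → prefix "i" already present; 3 new (i, w, l)
  "ivivwiv" → prefix "i" already present; 6 new (v, i, v, w, i, v)
  "illvwi" → prefix "illv" already present; 2 new (w, i)
  "ivi" → prefix "ivi" already present; 0 new (none)
Total nodes = 6 + 3 + 6 + 2 + 0 = 17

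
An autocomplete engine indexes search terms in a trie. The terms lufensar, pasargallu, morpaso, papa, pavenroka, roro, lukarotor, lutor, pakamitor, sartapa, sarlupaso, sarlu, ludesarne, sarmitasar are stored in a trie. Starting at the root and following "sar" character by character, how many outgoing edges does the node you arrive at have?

3

Walk "sar" from the root, arriving at one node.
Distinct next characters after "sar": l, m, t.
That node has 3 child edges.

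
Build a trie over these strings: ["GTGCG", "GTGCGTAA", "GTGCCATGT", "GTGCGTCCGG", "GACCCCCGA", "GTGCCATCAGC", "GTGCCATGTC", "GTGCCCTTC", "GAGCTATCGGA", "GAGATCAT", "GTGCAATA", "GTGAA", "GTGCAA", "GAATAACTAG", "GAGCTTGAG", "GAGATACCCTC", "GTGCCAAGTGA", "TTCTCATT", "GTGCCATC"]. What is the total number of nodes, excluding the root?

Insert word by word; a character creates a node only if that edge doesn't already exist:
  "GTGCG" → 5 new (G, T, G, C, G)
  "GTGCGTAA" → prefix "GTGCG" already present; 3 new (T, A, A)
  "GTGCCATGT" → prefix "GTGC" already present; 5 new (C, A, T, G, T)
  "GTGCGTCCGG" → prefix "GTGCGT" already present; 4 new (C, C, G, G)
  "GACCCCCGA" → prefix "G" already present; 8 new (A, C, C, C, C, C, G, A)
  "GTGCCATCAGC" → prefix "GTGCCAT" already present; 4 new (C, A, G, C)
  "GTGCCATGTC" → prefix "GTGCCATGT" already present; 1 new (C)
  "GTGCCCTTC" → prefix "GTGCC" already present; 4 new (C, T, T, C)
  "GAGCTATCGGA" → prefix "GA" already present; 9 new (G, C, T, A, T, C, G, G, A)
  "GAGATCAT" → prefix "GAG" already present; 5 new (A, T, C, A, T)
  "GTGCAATA" → prefix "GTGC" already present; 4 new (A, A, T, A)
  "GTGAA" → prefix "GTG" already present; 2 new (A, A)
  "GTGCAA" → prefix "GTGCAA" already present; 0 new (none)
  "GAATAACTAG" → prefix "GA" already present; 8 new (A, T, A, A, C, T, A, G)
  "GAGCTTGAG" → prefix "GAGCT" already present; 4 new (T, G, A, G)
  "GAGATACCCTC" → prefix "GAGAT" already present; 6 new (A, C, C, C, T, C)
  "GTGCCAAGTGA" → prefix "GTGCCA" already present; 5 new (A, G, T, G, A)
  "TTCTCATT" → 8 new (T, T, C, T, C, A, T, T)
  "GTGCCATC" → prefix "GTGCCATC" already present; 0 new (none)
Total nodes = 5 + 3 + 5 + 4 + 8 + 4 + 1 + 4 + 9 + 5 + 4 + 2 + 0 + 8 + 4 + 6 + 5 + 8 + 0 = 85

85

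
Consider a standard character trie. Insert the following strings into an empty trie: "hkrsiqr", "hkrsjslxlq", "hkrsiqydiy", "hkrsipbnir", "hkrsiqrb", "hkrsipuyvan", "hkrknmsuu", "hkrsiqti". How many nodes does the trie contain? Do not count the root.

36

Count nodes per top-level branch (shared prefixes stored once):
  'h'-branch (hkrknmsuu, hkrsipbnir, hkrsipuyvan, hkrsiqr, hkrsiqrb, hkrsiqti, hkrsiqydiy, hkrsjslxlq): 36 nodes
Sum: 36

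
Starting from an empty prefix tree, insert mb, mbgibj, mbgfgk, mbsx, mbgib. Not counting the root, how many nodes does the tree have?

Trie structure (* marks end of a word):
(root)
└─ m
   └─ b *
      ├─ g
      │  ├─ f
      │  │  └─ g
      │  │     └─ k *
      │  └─ i
      │     └─ b *
      │        └─ j *
      └─ s
         └─ x *
Counting every labelled node above: 11.

11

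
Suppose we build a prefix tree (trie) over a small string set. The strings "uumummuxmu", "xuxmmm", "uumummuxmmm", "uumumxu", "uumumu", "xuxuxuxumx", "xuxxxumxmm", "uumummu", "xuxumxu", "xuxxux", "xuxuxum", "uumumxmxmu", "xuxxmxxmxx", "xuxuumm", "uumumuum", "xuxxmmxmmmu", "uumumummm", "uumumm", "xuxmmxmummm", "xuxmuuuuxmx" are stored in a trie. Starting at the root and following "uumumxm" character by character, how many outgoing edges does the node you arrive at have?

1

Follow the path "uumumxm" to its node, then look at its outgoing edges.
Characters that immediately follow "uumumxm" among the stored strings: {x}.
That node has 1 child edge.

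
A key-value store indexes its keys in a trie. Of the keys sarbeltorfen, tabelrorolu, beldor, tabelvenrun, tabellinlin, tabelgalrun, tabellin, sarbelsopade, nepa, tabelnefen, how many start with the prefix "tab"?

Walk to "tab"; the words in its subtree are exactly those with that prefix.
Matches: "tabelgalrun", "tabellin", "tabellinlin", "tabelnefen", "tabelrorolu", "tabelvenrun"
Count: 6

6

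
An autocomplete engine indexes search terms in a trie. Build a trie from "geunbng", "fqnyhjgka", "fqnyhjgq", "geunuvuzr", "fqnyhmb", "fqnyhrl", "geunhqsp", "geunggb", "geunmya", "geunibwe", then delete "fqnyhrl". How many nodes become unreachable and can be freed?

2

After clearing the end-marker at "fqnyhrl", prune upward until reaching a node still needed by another word.
The suffix "rl" (2 nodes) is used only by "fqnyhrl"; the node for "fqnyh" still has the child "j", so pruning stops there.
Nodes removed: 2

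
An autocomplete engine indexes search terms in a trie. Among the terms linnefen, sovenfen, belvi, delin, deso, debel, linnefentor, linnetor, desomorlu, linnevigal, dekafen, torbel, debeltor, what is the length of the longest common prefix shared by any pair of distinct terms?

Look for the deepest trie node that still has at least two words in its subtree.
e.g. "linnefen" and "linnefentor" share the prefix "linnefen" of length 8; no pair shares a longer one.
Longest shared-prefix length: 8

8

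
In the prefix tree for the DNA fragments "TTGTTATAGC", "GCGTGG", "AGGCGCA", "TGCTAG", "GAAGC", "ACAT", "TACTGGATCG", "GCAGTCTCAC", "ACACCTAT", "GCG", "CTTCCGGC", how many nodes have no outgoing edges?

A leaf is a node with no children — equivalently, the end of a word that is not a proper prefix of any other stored word.
Those words: "ACACCTAT", "ACAT", "AGGCGCA", "CTTCCGGC", "GAAGC", "GCAGTCTCAC", "GCGTGG", "TACTGGATCG", "TGCTAG", "TTGTTATAGC"
Leaf count: 10

10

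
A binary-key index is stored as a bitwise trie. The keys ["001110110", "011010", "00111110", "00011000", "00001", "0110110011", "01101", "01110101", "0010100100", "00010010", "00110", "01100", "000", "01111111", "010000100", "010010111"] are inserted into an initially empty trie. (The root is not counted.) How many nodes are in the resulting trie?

Insert word by word; a character creates a node only if that edge doesn't already exist:
  "001110110" → 9 new (0, 0, 1, 1, 1, 0, 1, 1, 0)
  "011010" → prefix "0" already present; 5 new (1, 1, 0, 1, 0)
  "00111110" → prefix "00111" already present; 3 new (1, 1, 0)
  "00011000" → prefix "00" already present; 6 new (0, 1, 1, 0, 0, 0)
  "00001" → prefix "000" already present; 2 new (0, 1)
  "0110110011" → prefix "01101" already present; 5 new (1, 0, 0, 1, 1)
  "01101" → prefix "01101" already present; 0 new (none)
  "01110101" → prefix "011" already present; 5 new (1, 0, 1, 0, 1)
  "0010100100" → prefix "001" already present; 7 new (0, 1, 0, 0, 1, 0, 0)
  "00010010" → prefix "0001" already present; 4 new (0, 0, 1, 0)
  "00110" → prefix "0011" already present; 1 new (0)
  "01100" → prefix "0110" already present; 1 new (0)
  "000" → prefix "000" already present; 0 new (none)
  "01111111" → prefix "0111" already present; 4 new (1, 1, 1, 1)
  "010000100" → prefix "01" already present; 7 new (0, 0, 0, 0, 1, 0, 0)
  "010010111" → prefix "0100" already present; 5 new (1, 0, 1, 1, 1)
Total nodes = 9 + 5 + 3 + 6 + 2 + 5 + 0 + 5 + 7 + 4 + 1 + 1 + 0 + 4 + 7 + 5 = 64

64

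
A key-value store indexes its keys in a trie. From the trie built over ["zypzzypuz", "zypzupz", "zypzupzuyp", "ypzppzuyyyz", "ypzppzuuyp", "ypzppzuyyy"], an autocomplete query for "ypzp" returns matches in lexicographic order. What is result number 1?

ypzppzuuyp

Words with prefix "ypzp", in lexicographic order: "ypzppzuuyp", "ypzppzuyyy", "ypzppzuyyyz"
Position 1: ypzppzuuyp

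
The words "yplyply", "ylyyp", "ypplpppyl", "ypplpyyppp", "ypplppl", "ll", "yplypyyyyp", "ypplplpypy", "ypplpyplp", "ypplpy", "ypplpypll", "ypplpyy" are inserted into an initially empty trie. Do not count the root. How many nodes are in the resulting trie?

40

For each word, the new-node count is its length minus the longest prefix already in the trie:
  "yplyply" → 7 new (y, p, l, y, p, l, y)
  "ylyyp" → prefix "y" already present; 4 new (l, y, y, p)
  "ypplpppyl" → prefix "yp" already present; 7 new (p, l, p, p, p, y, l)
  "ypplpyyppp" → prefix "ypplp" already present; 5 new (y, y, p, p, p)
  "ypplppl" → prefix "ypplpp" already present; 1 new (l)
  "ll" → 2 new (l, l)
  "yplypyyyyp" → prefix "yplyp" already present; 5 new (y, y, y, y, p)
  "ypplplpypy" → prefix "ypplp" already present; 5 new (l, p, y, p, y)
  "ypplpyplp" → prefix "ypplpy" already present; 3 new (p, l, p)
  "ypplpy" → prefix "ypplpy" already present; 0 new (none)
  "ypplpypll" → prefix "ypplpypl" already present; 1 new (l)
  "ypplpyy" → prefix "ypplpyy" already present; 0 new (none)
Total nodes = 7 + 4 + 7 + 5 + 1 + 2 + 5 + 5 + 3 + 0 + 1 + 0 = 40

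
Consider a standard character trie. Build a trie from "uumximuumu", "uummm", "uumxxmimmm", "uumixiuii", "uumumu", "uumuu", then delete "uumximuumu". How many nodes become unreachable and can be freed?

A node on "uumximuumu"'s path can go only if nothing else ends at it or branches off below it.
The suffix "imuumu" (6 nodes) is used only by "uumximuumu"; the node for "uumx" still has the child "x", so pruning stops there.
Nodes removed: 6

6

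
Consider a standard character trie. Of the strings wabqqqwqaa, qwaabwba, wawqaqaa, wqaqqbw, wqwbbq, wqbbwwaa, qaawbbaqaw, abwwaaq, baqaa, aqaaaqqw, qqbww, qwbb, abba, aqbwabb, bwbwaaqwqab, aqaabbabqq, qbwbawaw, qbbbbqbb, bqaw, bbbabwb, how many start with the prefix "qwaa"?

1

Filter for entries beginning with "qwaa":
Matches: "qwaabwba"
Count: 1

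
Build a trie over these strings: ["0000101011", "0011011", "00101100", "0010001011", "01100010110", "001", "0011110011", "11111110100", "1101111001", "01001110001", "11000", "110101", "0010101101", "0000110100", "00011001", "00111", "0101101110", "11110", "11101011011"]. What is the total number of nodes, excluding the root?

Insert word by word; a character creates a node only if that edge doesn't already exist:
  "0000101011" → 10 new (0, 0, 0, 0, 1, 0, 1, 0, 1, 1)
  "0011011" → prefix "00" already present; 5 new (1, 1, 0, 1, 1)
  "00101100" → prefix "001" already present; 5 new (0, 1, 1, 0, 0)
  "0010001011" → prefix "0010" already present; 6 new (0, 0, 1, 0, 1, 1)
  "01100010110" → prefix "0" already present; 10 new (1, 1, 0, 0, 0, 1, 0, 1, 1, 0)
  "001" → prefix "001" already present; 0 new (none)
  "0011110011" → prefix "0011" already present; 6 new (1, 1, 0, 0, 1, 1)
  "11111110100" → 11 new (1, 1, 1, 1, 1, 1, 1, 0, 1, 0, 0)
  "1101111001" → prefix "11" already present; 8 new (0, 1, 1, 1, 1, 0, 0, 1)
  "01001110001" → prefix "01" already present; 9 new (0, 0, 1, 1, 1, 0, 0, 0, 1)
  "11000" → prefix "110" already present; 2 new (0, 0)
  "110101" → prefix "1101" already present; 2 new (0, 1)
  "0010101101" → prefix "00101" already present; 5 new (0, 1, 1, 0, 1)
  "0000110100" → prefix "00001" already present; 5 new (1, 0, 1, 0, 0)
  "00011001" → prefix "000" already present; 5 new (1, 1, 0, 0, 1)
  "00111" → prefix "00111" already present; 0 new (none)
  "0101101110" → prefix "010" already present; 7 new (1, 1, 0, 1, 1, 1, 0)
  "11110" → prefix "1111" already present; 1 new (0)
  "11101011011" → prefix "111" already present; 8 new (0, 1, 0, 1, 1, 0, 1, 1)
Total nodes = 10 + 5 + 5 + 6 + 10 + 0 + 6 + 11 + 8 + 9 + 2 + 2 + 5 + 5 + 5 + 0 + 7 + 1 + 8 = 105

105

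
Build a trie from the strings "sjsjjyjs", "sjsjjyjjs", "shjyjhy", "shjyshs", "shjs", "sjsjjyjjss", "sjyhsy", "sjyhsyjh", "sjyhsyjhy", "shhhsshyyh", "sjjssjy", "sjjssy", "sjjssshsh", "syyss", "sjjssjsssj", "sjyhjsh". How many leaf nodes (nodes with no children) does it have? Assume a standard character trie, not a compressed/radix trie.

A leaf is a node with no children — equivalently, the end of a word that is not a proper prefix of any other stored word.
Those words: "shhhsshyyh", "shjs", "shjyjhy", "shjyshs", "sjjssjsssj", "sjjssjy", "sjjssshsh", "sjjssy", "sjsjjyjjss", "sjsjjyjs", "sjyhjsh", "sjyhsyjhy", "syyss"
Leaf count: 13

13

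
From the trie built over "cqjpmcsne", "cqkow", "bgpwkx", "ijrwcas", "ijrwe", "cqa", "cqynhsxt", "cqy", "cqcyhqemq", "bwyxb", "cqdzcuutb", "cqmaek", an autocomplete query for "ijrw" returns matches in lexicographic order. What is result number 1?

ijrwcas

DFS of the "ijrw" subtree visits, in order: "ijrwcas", "ijrwe"
Position 1: ijrwcas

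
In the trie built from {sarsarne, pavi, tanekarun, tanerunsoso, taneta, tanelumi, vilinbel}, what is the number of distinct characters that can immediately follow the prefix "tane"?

Follow the path "tane" to its node, then look at its outgoing edges.
Distinct next characters after "tane": k, l, r, t.
That node has 4 child edges.

4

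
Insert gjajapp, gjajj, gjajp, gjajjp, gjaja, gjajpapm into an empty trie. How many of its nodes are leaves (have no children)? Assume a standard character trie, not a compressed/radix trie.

3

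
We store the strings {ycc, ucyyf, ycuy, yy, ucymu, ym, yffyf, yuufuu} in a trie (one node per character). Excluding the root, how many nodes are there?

Count nodes per top-level branch (shared prefixes stored once):
  'u'-branch (ucymu, ucyyf): 7 nodes
  'y'-branch (ycc, ycuy, yffyf, ym, yuufuu, yy): 16 nodes
Sum: 23

23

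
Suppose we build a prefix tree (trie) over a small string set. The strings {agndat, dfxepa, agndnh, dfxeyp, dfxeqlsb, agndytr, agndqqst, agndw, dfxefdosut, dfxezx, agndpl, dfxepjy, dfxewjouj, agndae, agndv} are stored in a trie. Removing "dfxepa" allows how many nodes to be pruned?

1

Walk "dfxepa" from the leaf back toward the root, removing each node that no remaining word uses.
The suffix "a" (1 node) is used only by "dfxepa"; the node for "dfxep" still has the child "j", so pruning stops there.
Nodes removed: 1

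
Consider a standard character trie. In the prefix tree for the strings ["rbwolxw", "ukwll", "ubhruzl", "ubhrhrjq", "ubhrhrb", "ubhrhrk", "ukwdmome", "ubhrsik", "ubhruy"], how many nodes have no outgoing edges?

A leaf is a node with no children — equivalently, the end of a word that is not a proper prefix of any other stored word.
Those words: "rbwolxw", "ubhrhrb", "ubhrhrjq", "ubhrhrk", "ubhrsik", "ubhruy", "ubhruzl", "ukwdmome", "ukwll"
Leaf count: 9

9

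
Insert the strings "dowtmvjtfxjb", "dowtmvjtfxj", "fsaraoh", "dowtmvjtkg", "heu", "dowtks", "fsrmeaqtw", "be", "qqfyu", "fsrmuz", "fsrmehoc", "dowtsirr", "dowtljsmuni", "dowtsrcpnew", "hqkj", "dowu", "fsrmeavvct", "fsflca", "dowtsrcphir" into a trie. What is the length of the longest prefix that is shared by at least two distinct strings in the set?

11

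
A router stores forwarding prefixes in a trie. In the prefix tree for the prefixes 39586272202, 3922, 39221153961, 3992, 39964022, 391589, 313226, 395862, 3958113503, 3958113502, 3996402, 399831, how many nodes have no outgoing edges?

9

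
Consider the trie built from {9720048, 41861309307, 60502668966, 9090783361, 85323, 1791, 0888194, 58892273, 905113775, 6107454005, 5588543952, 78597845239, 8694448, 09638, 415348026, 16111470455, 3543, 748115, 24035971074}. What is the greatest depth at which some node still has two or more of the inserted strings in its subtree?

Look for the deepest trie node that still has at least two words in its subtree.
"415348026" and "41861309307" agree on "41" (2 characters) before diverging; nothing deeper is shared.
Longest shared-prefix length: 2

2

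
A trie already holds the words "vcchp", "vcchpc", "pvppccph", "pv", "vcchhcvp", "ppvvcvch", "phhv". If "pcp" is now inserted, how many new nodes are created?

2

Walking "pcp" from the root, the first 1 characters ("p") follow existing edges; "c" is the first miss.
So 3 − 1 = 2 new nodes.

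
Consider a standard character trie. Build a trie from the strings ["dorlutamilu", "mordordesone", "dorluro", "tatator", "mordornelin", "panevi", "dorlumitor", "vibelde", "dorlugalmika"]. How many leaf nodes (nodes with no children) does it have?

A leaf is a node with no children — equivalently, the end of a word that is not a proper prefix of any other stored word.
Those words: "dorlugalmika", "dorlumitor", "dorluro", "dorlutamilu", "mordordesone", "mordornelin", "panevi", "tatator", "vibelde"
Leaf count: 9

9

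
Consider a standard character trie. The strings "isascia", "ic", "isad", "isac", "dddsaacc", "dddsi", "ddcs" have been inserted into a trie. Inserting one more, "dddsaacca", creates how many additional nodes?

The longest prefix of "dddsaacca" already in the trie is "dddsaacc" (length 8).
New nodes needed: |"dddsaacca"| − 8 = 9 − 8 = 1.

1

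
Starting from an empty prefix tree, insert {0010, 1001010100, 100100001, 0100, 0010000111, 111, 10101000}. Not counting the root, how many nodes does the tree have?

For each word, the new-node count is its length minus the longest prefix already in the trie:
  "0010" → 4 new (0, 0, 1, 0)
  "1001010100" → 10 new (1, 0, 0, 1, 0, 1, 0, 1, 0, 0)
  "100100001" → prefix "10010" already present; 4 new (0, 0, 0, 1)
  "0100" → prefix "0" already present; 3 new (1, 0, 0)
  "0010000111" → prefix "0010" already present; 6 new (0, 0, 0, 1, 1, 1)
  "111" → prefix "1" already present; 2 new (1, 1)
  "10101000" → prefix "10" already present; 6 new (1, 0, 1, 0, 0, 0)
Total nodes = 4 + 10 + 4 + 3 + 6 + 2 + 6 = 35

35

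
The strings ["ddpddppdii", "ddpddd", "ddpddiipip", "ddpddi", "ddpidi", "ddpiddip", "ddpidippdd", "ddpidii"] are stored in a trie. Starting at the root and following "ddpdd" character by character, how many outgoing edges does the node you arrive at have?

Follow the path "ddpdd" to its node, then look at its outgoing edges.
Distinct next characters after "ddpdd": d, i, p.
That node has 3 child edges.

3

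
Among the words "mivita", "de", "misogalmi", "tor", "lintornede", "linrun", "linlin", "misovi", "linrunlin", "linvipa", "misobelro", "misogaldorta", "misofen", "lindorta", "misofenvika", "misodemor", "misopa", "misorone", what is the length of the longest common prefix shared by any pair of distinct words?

7

The deepest shared node is where two words last agree before diverging.
e.g. "misofen" and "misofenvika" share the prefix "misofen" of length 7; no pair shares a longer one.
Longest shared-prefix length: 7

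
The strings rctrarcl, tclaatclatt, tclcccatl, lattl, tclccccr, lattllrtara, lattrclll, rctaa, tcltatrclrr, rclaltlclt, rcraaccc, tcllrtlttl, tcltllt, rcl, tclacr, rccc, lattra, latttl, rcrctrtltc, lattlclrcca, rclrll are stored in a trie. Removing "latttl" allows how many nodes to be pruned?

2

After clearing the end-marker at "latttl", prune upward until reaching a node still needed by another word.
The suffix "tl" (2 nodes) is used only by "latttl"; the node for "latt" still has the child "l", so pruning stops there.
Nodes removed: 2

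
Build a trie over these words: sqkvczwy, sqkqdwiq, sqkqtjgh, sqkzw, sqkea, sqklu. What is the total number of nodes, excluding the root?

Insert word by word; a character creates a node only if that edge doesn't already exist:
  "sqkvczwy" → 8 new (s, q, k, v, c, z, w, y)
  "sqkqdwiq" → prefix "sqk" already present; 5 new (q, d, w, i, q)
  "sqkqtjgh" → prefix "sqkq" already present; 4 new (t, j, g, h)
  "sqkzw" → prefix "sqk" already present; 2 new (z, w)
  "sqkea" → prefix "sqk" already present; 2 new (e, a)
  "sqklu" → prefix "sqk" already present; 2 new (l, u)
Total nodes = 8 + 5 + 4 + 2 + 2 + 2 = 23

23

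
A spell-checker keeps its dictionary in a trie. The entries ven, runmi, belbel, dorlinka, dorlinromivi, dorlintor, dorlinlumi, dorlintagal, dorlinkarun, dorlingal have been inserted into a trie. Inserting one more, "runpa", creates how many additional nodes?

"run" is already a path in the trie; the remaining "pa" must be added.
So 5 − 3 = 2 new nodes.

2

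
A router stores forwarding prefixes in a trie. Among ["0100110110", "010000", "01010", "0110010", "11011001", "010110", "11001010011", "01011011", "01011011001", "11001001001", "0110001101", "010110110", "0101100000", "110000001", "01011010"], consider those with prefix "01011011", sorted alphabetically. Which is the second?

010110110

Filter for "01011011…" and sort: "01011011", "010110110", "01011011001"
The 2nd is 010110110.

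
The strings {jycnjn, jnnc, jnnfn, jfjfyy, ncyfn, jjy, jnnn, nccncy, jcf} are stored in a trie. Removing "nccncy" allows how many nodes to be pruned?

After clearing the end-marker at "nccncy", prune upward until reaching a node still needed by another word.
The suffix "cncy" (4 nodes) is used only by "nccncy"; the node for "nc" still has the child "y", so pruning stops there.
Nodes removed: 4

4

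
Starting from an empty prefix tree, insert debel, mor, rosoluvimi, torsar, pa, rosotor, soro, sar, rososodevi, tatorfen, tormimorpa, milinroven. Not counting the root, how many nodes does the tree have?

64

For each word, the new-node count is its length minus the longest prefix already in the trie:
  "debel" → 5 new (d, e, b, e, l)
  "mor" → 3 new (m, o, r)
  "rosoluvimi" → 10 new (r, o, s, o, l, u, v, i, m, i)
  "torsar" → 6 new (t, o, r, s, a, r)
  "pa" → 2 new (p, a)
  "rosotor" → prefix "roso" already present; 3 new (t, o, r)
  "soro" → 4 new (s, o, r, o)
  "sar" → prefix "s" already present; 2 new (a, r)
  "rososodevi" → prefix "roso" already present; 6 new (s, o, d, e, v, i)
  "tatorfen" → prefix "t" already present; 7 new (a, t, o, r, f, e, n)
  "tormimorpa" → prefix "tor" already present; 7 new (m, i, m, o, r, p, a)
  "milinroven" → prefix "m" already present; 9 new (i, l, i, n, r, o, v, e, n)
Total nodes = 5 + 3 + 10 + 6 + 2 + 3 + 4 + 2 + 6 + 7 + 7 + 9 = 64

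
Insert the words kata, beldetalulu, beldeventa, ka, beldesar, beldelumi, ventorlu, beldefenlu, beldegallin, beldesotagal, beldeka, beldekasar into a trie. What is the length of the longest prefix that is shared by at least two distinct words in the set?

The deepest shared node is where two words last agree before diverging.
e.g. "beldeka" and "beldekasar" share the prefix "beldeka" of length 7; no pair shares a longer one.
Longest shared-prefix length: 7

7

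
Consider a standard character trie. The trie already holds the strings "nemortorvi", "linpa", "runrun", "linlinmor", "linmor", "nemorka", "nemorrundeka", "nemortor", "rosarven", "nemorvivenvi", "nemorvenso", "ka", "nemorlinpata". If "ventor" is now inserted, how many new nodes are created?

6

No existing word starts with "v", so every character of "ventor" needs a new node.
6 − 0 = 6 new nodes.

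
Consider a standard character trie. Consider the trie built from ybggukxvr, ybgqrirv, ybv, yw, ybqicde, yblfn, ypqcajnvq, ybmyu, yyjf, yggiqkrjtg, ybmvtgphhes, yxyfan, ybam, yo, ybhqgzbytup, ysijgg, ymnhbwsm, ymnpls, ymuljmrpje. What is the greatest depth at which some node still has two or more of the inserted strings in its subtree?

3

Equivalently: take the maximum, over all pairs, of their longest common prefix length.
"ybggukxvr" and "ybgqrirv" agree on "ybg" (3 characters) before diverging; nothing deeper is shared.
Longest shared-prefix length: 3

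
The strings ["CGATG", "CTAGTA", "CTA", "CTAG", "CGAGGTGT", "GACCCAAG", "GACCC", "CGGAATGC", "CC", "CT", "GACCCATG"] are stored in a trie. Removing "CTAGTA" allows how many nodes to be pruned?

2

Walk "CTAGTA" from the leaf back toward the root, removing each node that no remaining word uses.
The suffix "TA" (2 nodes) is used only by "CTAGTA"; "CTAG" is itself a stored word, so pruning stops there.
Nodes removed: 2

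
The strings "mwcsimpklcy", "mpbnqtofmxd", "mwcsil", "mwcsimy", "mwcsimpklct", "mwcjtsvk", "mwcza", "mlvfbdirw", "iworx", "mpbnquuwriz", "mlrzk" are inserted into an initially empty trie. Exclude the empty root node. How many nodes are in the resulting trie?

53

Trace insertions, counting only characters that open a new branch:
  "mwcsimpklcy" → 11 new (m, w, c, s, i, m, p, k, l, c, y)
  "mpbnqtofmxd" → prefix "m" already present; 10 new (p, b, n, q, t, o, f, m, x, d)
  "mwcsil" → prefix "mwcsi" already present; 1 new (l)
  "mwcsimy" → prefix "mwcsim" already present; 1 new (y)
  "mwcsimpklct" → prefix "mwcsimpklc" already present; 1 new (t)
  "mwcjtsvk" → prefix "mwc" already present; 5 new (j, t, s, v, k)
  "mwcza" → prefix "mwc" already present; 2 new (z, a)
  "mlvfbdirw" → prefix "m" already present; 8 new (l, v, f, b, d, i, r, w)
  "iworx" → 5 new (i, w, o, r, x)
  "mpbnquuwriz" → prefix "mpbnq" already present; 6 new (u, u, w, r, i, z)
  "mlrzk" → prefix "ml" already present; 3 new (r, z, k)
Total nodes = 11 + 10 + 1 + 1 + 1 + 5 + 2 + 8 + 5 + 6 + 3 = 53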